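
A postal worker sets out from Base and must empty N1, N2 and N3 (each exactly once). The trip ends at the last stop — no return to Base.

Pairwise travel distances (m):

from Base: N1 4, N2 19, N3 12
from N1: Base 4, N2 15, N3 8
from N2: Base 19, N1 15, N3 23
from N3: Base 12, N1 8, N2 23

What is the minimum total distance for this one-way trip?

There are 3! = 6 possible orderings.
Base - N1 - N2 - N3: 4+15+23 = 42
Base - N1 - N3 - N2: 4+8+23 = 35
Base - N2 - N1 - N3: 19+15+8 = 42
Base - N2 - N3 - N1: 19+23+8 = 50
Base - N3 - N1 - N2: 12+8+15 = 35
Base - N3 - N2 - N1: 12+23+15 = 50
The minimum is 35.
One shortest path: Base → N1 → N3 → N2.

Shortest open route: 35 m.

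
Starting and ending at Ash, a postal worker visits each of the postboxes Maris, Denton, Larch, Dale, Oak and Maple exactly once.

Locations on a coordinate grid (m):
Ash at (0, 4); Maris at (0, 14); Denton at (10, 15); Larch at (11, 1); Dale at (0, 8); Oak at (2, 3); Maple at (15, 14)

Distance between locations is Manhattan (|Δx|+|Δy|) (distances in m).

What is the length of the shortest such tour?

There are 360 distinct closed tours to check (reversals are equivalent).
Ash→Maris→Denton→Larch→Dale→Oak→Maple→Ash: 10+11+15+18+7+24+25 = 110
Ash→Maris→Denton→Larch→Dale→Maple→Oak→Ash: 10+11+15+18+21+24+3 = 102
Ash→Maris→Denton→Larch→Oak→Dale→Maple→Ash: 10+11+15+11+7+21+25 = 100
Ash→Maris→Denton→Larch→Oak→Maple→Dale→Ash: 10+11+15+11+24+21+4 = 96
Ash→Maris→Denton→Larch→Maple→Dale→Oak→Ash: 10+11+15+17+21+7+3 = 84
Ash→Maris→Denton→Larch→Maple→Oak→Dale→Ash: 10+11+15+17+24+7+4 = 88
Ash→Maris→Denton→Dale→Larch→Oak→Maple→Ash: 10+11+17+18+11+24+25 = 116
Ash→Maris→Denton→Dale→Larch→Maple→Oak→Ash: 10+11+17+18+17+24+3 = 100
… (352 more)
Ash→Dale→Maris→Denton→Maple→Larch→Oak→Ash: 4+6+11+6+17+11+3 = 58  ← best
The minimum is 58.
One optimal route: Ash → Dale → Maris → Denton → Maple → Larch → Oak → Ash (or its reverse).

Shortest round trip = 58 m.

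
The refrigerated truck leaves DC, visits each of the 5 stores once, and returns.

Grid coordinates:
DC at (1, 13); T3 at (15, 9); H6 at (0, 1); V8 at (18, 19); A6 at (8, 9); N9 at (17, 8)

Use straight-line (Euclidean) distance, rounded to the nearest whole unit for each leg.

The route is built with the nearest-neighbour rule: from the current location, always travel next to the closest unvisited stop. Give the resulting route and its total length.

DC → [A6:8 / H6:12 / T3:15 / N9:17 / V8:18] → A6 (8)
A6 → [T3:7 / N9:9 / H6:11 / V8:14] → T3 (7)
T3 → [N9:2 / V8:10 / H6:17] → N9 (2)
N9 → [V8:11 / H6:18] → V8 (11)
V8 → [H6:25] → H6 (25)
Return H6→DC: 12.
Total = 8 + 7 + 2 + 11 + 25 + 12 = 65.

Nearest-neighbour total = 65; route DC → A6 → T3 → N9 → V8 → H6 → DC.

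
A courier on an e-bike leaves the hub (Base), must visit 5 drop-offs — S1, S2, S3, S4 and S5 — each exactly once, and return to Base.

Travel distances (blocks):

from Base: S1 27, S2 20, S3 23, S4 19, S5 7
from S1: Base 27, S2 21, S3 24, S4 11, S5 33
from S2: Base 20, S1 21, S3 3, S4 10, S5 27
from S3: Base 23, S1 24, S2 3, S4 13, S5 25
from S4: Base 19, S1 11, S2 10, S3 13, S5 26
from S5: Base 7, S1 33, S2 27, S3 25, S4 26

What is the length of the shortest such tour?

83 blocks — the shortest possible round trip.

There are 60 distinct closed tours to check (reversals are equivalent).
Base → S1 → S2 → S3 → S4 → S5 → Base: 27+21+3+13+26+7 = 97
Base → S1 → S2 → S3 → S5 → S4 → Base: 27+21+3+25+26+19 = 121
Base → S1 → S2 → S4 → S3 → S5 → Base: 27+21+10+13+25+7 = 103
Base → S1 → S2 → S4 → S5 → S3 → Base: 27+21+10+26+25+23 = 132
Base → S1 → S2 → S5 → S3 → S4 → Base: 27+21+27+25+13+19 = 132
Base → S1 → S2 → S5 → S4 → S3 → Base: 27+21+27+26+13+23 = 137
Base → S1 → S3 → S2 → S4 → S5 → Base: 27+24+3+10+26+7 = 97
Base → S1 → S3 → S2 → S5 → S4 → Base: 27+24+3+27+26+19 = 126
Base → S1 → S3 → S4 → S2 → S5 → Base: 27+24+13+10+27+7 = 108
Base → S1 → S3 → S4 → S5 → S2 → Base: 27+24+13+26+27+20 = 137
Base → S1 → S3 → S5 → S2 → S4 → Base: 27+24+25+27+10+19 = 132
Base → S1 → S3 → S5 → S4 → S2 → Base: 27+24+25+26+10+20 = 132
Base → S1 → S4 → S2 → S3 → S5 → Base: 27+11+10+3+25+7 = 83
Base → S1 → S4 → S2 → S5 → S3 → Base: 27+11+10+27+25+23 = 123
… (46 more)
The minimum is 83.
One optimal route: Base → S1 → S4 → S2 → S3 → S5 → Base (or its reverse).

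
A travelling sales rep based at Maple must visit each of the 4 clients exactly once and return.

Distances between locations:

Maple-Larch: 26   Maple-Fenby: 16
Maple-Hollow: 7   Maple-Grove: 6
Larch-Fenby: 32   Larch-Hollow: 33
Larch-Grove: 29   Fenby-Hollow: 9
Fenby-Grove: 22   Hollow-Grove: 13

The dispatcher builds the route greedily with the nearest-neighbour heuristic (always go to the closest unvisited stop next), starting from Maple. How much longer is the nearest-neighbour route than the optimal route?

Maple: Grove=6, Hollow=7, Fenby=16, Larch=26 ⇒ Grove
Grove: Hollow=13, Fenby=22, Larch=29 ⇒ Hollow
Hollow: Fenby=9, Larch=33 ⇒ Fenby
Fenby: Larch=32 ⇒ Larch
NN route Maple → Grove → Hollow → Fenby → Larch → Maple costs 86.
Optimal: Maple → Hollow → Fenby → Larch → Grove → Maple costs 83 (by enumerating all 12 distinct tours).
Excess = 86 − 83 = 3.

3 longer than the optimal tour.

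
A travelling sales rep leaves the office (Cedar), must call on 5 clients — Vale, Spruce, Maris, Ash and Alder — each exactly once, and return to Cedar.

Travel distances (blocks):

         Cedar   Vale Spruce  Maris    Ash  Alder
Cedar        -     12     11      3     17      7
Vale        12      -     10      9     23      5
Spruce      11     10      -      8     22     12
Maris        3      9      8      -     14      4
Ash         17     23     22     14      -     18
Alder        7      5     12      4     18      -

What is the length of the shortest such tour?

With 5 stops there are 5!/2 = 60 distinct round trips (a route and its reverse cost the same).
Cedar → Vale → Spruce → Maris → Ash → Alder → Cedar: 12+10+8+14+18+7 = 69
Cedar → Vale → Spruce → Maris → Alder → Ash → Cedar: 12+10+8+4+18+17 = 69
Cedar → Vale → Spruce → Ash → Maris → Alder → Cedar: 12+10+22+14+4+7 = 69
Cedar → Vale → Spruce → Ash → Alder → Maris → Cedar: 12+10+22+18+4+3 = 69
Cedar → Vale → Spruce → Alder → Maris → Ash → Cedar: 12+10+12+4+14+17 = 69
Cedar → Vale → Spruce → Alder → Ash → Maris → Cedar: 12+10+12+18+14+3 = 69
Cedar → Vale → Maris → Spruce → Ash → Alder → Cedar: 12+9+8+22+18+7 = 76
Cedar → Vale → Maris → Spruce → Alder → Ash → Cedar: 12+9+8+12+18+17 = 76
Cedar → Vale → Maris → Ash → Spruce → Alder → Cedar: 12+9+14+22+12+7 = 76
Cedar → Vale → Maris → Ash → Alder → Spruce → Cedar: 12+9+14+18+12+11 = 76
Cedar → Vale → Maris → Alder → Spruce → Ash → Cedar: 12+9+4+12+22+17 = 76
Cedar → Vale → Maris → Alder → Ash → Spruce → Cedar: 12+9+4+18+22+11 = 76
Cedar → Vale → Ash → Spruce → Maris → Alder → Cedar: 12+23+22+8+4+7 = 76
Cedar → Vale → Ash → Spruce → Alder → Maris → Cedar: 12+23+22+12+4+3 = 76
… (46 more)
Cedar → Spruce → Vale → Alder → Maris → Ash → Cedar: 11+10+5+4+14+17 = 61  ← best
The minimum is 61.
One optimal route: Cedar → Spruce → Vale → Alder → Maris → Ash → Cedar (or its reverse).

Minimum total distance: 61 blocks.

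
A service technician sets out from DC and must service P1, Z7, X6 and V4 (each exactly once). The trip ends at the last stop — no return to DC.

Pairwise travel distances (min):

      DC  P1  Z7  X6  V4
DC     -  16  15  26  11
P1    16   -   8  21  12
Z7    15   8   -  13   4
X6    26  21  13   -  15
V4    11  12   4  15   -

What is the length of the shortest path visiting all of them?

Shortest open route: 43 min.

There are 4! = 24 possible orderings.
DC→P1→Z7→X6→V4: 16+8+13+15 = 52
DC→P1→Z7→V4→X6: 16+8+4+15 = 43
DC→P1→X6→Z7→V4: 16+21+13+4 = 54
DC→P1→X6→V4→Z7: 16+21+15+4 = 56
DC→P1→V4→Z7→X6: 16+12+4+13 = 45
DC→P1→V4→X6→Z7: 16+12+15+13 = 56
DC→Z7→P1→X6→V4: 15+8+21+15 = 59
DC→Z7→P1→V4→X6: 15+8+12+15 = 50
DC→Z7→X6→P1→V4: 15+13+21+12 = 61
DC→Z7→X6→V4→P1: 15+13+15+12 = 55
DC→Z7→V4→P1→X6: 15+4+12+21 = 52
DC→Z7→V4→X6→P1: 15+4+15+21 = 55
DC→X6→P1→Z7→V4: 26+21+8+4 = 59
DC→X6→P1→V4→Z7: 26+21+12+4 = 63
… (10 more)
The minimum is 43.
One shortest path: DC → P1 → Z7 → V4 → X6.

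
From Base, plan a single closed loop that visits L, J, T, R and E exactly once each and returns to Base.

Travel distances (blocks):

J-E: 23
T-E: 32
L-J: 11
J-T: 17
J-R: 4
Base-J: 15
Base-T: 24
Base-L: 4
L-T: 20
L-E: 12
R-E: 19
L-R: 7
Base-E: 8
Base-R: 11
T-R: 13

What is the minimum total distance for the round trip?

With 5 stops there are 5!/2 = 60 distinct round trips (a route and its reverse cost the same).
Base-L-J-T-R-E-Base: 4+11+17+13+19+8 = 72
Base-L-J-T-E-R-Base: 4+11+17+32+19+11 = 94
Base-L-J-R-T-E-Base: 4+11+4+13+32+8 = 72
Base-L-J-R-E-T-Base: 4+11+4+19+32+24 = 94
Base-L-J-E-T-R-Base: 4+11+23+32+13+11 = 94
Base-L-J-E-R-T-Base: 4+11+23+19+13+24 = 94
Base-L-T-J-R-E-Base: 4+20+17+4+19+8 = 72
Base-L-T-J-E-R-Base: 4+20+17+23+19+11 = 94
Base-L-T-R-J-E-Base: 4+20+13+4+23+8 = 72
Base-L-T-R-E-J-Base: 4+20+13+19+23+15 = 94
Base-L-T-E-J-R-Base: 4+20+32+23+4+11 = 94
Base-L-T-E-R-J-Base: 4+20+32+19+4+15 = 94
Base-L-R-J-T-E-Base: 4+7+4+17+32+8 = 72
Base-L-R-J-E-T-Base: 4+7+4+23+32+24 = 94
… (46 more)
The minimum is 72.
One optimal route: Base → L → J → T → R → E → Base (or its reverse).

Minimum total distance: 72 blocks.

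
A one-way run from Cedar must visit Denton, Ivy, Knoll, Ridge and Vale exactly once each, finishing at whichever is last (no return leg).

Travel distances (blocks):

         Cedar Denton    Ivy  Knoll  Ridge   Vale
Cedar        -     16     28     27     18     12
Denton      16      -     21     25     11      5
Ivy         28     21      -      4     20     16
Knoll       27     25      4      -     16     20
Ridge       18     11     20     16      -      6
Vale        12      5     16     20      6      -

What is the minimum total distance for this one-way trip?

Minimum one-way distance = 47 blocks.

There are 5! = 120 possible orderings.
Cedar→Denton→Ivy→Knoll→Ridge→Vale: 16+21+4+16+6 = 63
Cedar→Denton→Ivy→Knoll→Vale→Ridge: 16+21+4+20+6 = 67
Cedar→Denton→Ivy→Ridge→Knoll→Vale: 16+21+20+16+20 = 93
Cedar→Denton→Ivy→Ridge→Vale→Knoll: 16+21+20+6+20 = 83
Cedar→Denton→Ivy→Vale→Knoll→Ridge: 16+21+16+20+16 = 89
Cedar→Denton→Ivy→Vale→Ridge→Knoll: 16+21+16+6+16 = 75
Cedar→Denton→Knoll→Ivy→Ridge→Vale: 16+25+4+20+6 = 71
Cedar→Denton→Knoll→Ivy→Vale→Ridge: 16+25+4+16+6 = 67
Cedar→Denton→Knoll→Ridge→Ivy→Vale: 16+25+16+20+16 = 93
Cedar→Denton→Knoll→Ridge→Vale→Ivy: 16+25+16+6+16 = 79
Cedar→Denton→Knoll→Vale→Ivy→Ridge: 16+25+20+16+20 = 97
Cedar→Denton→Knoll→Vale→Ridge→Ivy: 16+25+20+6+20 = 87
Cedar→Denton→Ridge→Ivy→Knoll→Vale: 16+11+20+4+20 = 71
Cedar→Denton→Ridge→Ivy→Vale→Knoll: 16+11+20+16+20 = 83
… (106 more)
Cedar→Denton→Vale→Ridge→Knoll→Ivy: 16+5+6+16+4 = 47  ← best
The minimum is 47.
One shortest path: Cedar → Denton → Vale → Ridge → Knoll → Ivy.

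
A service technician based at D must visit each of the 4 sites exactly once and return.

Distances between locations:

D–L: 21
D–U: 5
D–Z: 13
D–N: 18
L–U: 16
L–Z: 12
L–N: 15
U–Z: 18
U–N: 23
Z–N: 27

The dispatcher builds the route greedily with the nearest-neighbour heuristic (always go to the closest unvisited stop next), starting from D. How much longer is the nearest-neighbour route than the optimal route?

10 longer than the optimal tour.

From D: U=5, Z=13, N=18, L=21 → choose U (5).
From U: L=16, Z=18, N=23 → choose L (16).
From L: Z=12, N=15 → choose Z (12).
From Z: N=27 → choose N (27).
NN route D → U → L → Z → N → D costs 78.
Optimal: D → U → Z → L → N → D costs 68 (by enumerating all 12 distinct tours).
Excess = 78 − 68 = 10.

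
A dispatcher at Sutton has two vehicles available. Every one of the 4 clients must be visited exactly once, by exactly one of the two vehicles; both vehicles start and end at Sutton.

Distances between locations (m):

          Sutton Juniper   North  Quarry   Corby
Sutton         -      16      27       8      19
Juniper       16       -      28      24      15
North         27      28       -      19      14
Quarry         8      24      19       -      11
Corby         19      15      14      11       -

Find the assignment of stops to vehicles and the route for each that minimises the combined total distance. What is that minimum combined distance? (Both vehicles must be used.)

Try each way of splitting the stops between the two vehicles (each non-empty) and, for each split, find the best tour for each vehicle:
  {Juniper} + {North, Quarry, Corby}: 32 + 60 = 92
  {North} + {Juniper, Quarry, Corby}: 54 + 50 = 104
  {Juniper, North} + {Quarry, Corby}: 71 + 38 = 109
  {Quarry} + {Juniper, North, Corby}: 16 + 72 = 88
  {Juniper, Quarry} + {North, Corby}: 48 + 60 = 108
  {North, Quarry} + {Juniper, Corby}: 54 + 50 = 104
  … (7 splits in total)
Best: vehicle 1 Sutton → Quarry → Sutton = 16; vehicle 2 Sutton → Juniper → Corby → North → Sutton = 72; combined 88.

Minimum combined distance: 88 m.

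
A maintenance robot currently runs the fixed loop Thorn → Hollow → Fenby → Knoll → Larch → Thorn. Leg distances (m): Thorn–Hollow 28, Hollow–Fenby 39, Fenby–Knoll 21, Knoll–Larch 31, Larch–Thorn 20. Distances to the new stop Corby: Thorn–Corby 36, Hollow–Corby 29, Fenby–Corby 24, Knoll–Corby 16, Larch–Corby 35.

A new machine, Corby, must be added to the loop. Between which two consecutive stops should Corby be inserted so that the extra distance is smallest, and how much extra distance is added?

Insertion cost between consecutive stops i–j is d(i,Corby) + d(Corby,j) − d(i,j):
  between Thorn and Hollow: 36 + 29 − 28 = 37
  between Hollow and Fenby: 29 + 24 − 39 = 14
  between Fenby and Knoll: 24 + 16 − 21 = 19
  between Knoll and Larch: 16 + 35 − 31 = 20
  between Larch and Thorn: 35 + 36 − 20 = 51
Cheapest insertion is between Hollow and Fenby, adding 14.
New total = 139 + 14 = 153.

Adding 14 m by placing Corby on the Hollow–Fenby leg.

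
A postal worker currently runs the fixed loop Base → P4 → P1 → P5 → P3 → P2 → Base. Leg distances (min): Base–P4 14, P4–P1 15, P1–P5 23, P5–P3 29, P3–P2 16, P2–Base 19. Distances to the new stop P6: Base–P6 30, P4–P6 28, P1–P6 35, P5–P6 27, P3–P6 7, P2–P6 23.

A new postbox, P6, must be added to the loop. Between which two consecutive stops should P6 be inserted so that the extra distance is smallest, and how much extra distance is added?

Insertion cost between consecutive stops i–j is d(i,P6) + d(P6,j) − d(i,j):
  between Base and P4: 30 + 28 − 14 = 44
  between P4 and P1: 28 + 35 − 15 = 48
  between P1 and P5: 35 + 27 − 23 = 39
  between P5 and P3: 27 + 7 − 29 = 5
  between P3 and P2: 7 + 23 − 16 = 14
  between P2 and Base: 23 + 30 − 19 = 34
Cheapest insertion is between P5 and P3, adding 5.
New total = 116 + 5 = 121.

Minimum extra distance: 5 min, inserting P6 between P5 and P3.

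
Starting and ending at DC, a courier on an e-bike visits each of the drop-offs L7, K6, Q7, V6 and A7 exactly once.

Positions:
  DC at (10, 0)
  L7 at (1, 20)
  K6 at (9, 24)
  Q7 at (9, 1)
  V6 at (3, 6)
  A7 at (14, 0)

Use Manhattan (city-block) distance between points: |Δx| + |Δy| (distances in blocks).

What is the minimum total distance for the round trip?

74 blocks — the shortest possible round trip.

DC → L7 → K6 → Q7 → V6 → A7 → DC: 29+12+23+11+17+4 = 96
DC → L7 → K6 → Q7 → A7 → V6 → DC: 29+12+23+6+17+13 = 100
DC → L7 → K6 → V6 → Q7 → A7 → DC: 29+12+24+11+6+4 = 86
DC → L7 → K6 → V6 → A7 → Q7 → DC: 29+12+24+17+6+2 = 90
DC → L7 → K6 → A7 → Q7 → V6 → DC: 29+12+29+6+11+13 = 100
DC → L7 → K6 → A7 → V6 → Q7 → DC: 29+12+29+17+11+2 = 100
DC → L7 → Q7 → K6 → V6 → A7 → DC: 29+27+23+24+17+4 = 124
DC → L7 → Q7 → K6 → A7 → V6 → DC: 29+27+23+29+17+13 = 138
DC → L7 → Q7 → V6 → K6 → A7 → DC: 29+27+11+24+29+4 = 124
DC → L7 → Q7 → V6 → A7 → K6 → DC: 29+27+11+17+29+25 = 138
DC → L7 → Q7 → A7 → K6 → V6 → DC: 29+27+6+29+24+13 = 128
DC → L7 → Q7 → A7 → V6 → K6 → DC: 29+27+6+17+24+25 = 128
DC → L7 → V6 → K6 → Q7 → A7 → DC: 29+16+24+23+6+4 = 102
DC → L7 → V6 → K6 → A7 → Q7 → DC: 29+16+24+29+6+2 = 106
… (46 more)
DC → K6 → L7 → V6 → Q7 → A7 → DC: 25+12+16+11+6+4 = 74  ← best
The minimum is 74.
One optimal route: DC → K6 → L7 → V6 → Q7 → A7 → DC (or its reverse).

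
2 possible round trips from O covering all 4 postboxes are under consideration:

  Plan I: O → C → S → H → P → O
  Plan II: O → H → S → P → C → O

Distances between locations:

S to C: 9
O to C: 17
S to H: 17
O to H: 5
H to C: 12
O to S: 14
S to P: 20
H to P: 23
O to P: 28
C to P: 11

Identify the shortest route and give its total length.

Shortest is Plan II, total 70.

Plan I: 17 + 9 + 17 + 23 + 28 = 94
Plan II: 5 + 17 + 20 + 11 + 17 = 70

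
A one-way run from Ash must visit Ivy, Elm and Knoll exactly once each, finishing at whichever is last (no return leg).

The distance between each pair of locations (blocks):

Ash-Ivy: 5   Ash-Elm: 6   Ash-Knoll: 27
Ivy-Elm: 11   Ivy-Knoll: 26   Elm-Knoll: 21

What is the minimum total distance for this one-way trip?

37 blocks — the minimum one-way total.

There are 3! = 6 possible orderings.
Ash - Ivy - Elm - Knoll: 5+11+21 = 37
Ash - Ivy - Knoll - Elm: 5+26+21 = 52
Ash - Elm - Ivy - Knoll: 6+11+26 = 43
Ash - Elm - Knoll - Ivy: 6+21+26 = 53
Ash - Knoll - Ivy - Elm: 27+26+11 = 64
Ash - Knoll - Elm - Ivy: 27+21+11 = 59
The minimum is 37.
One shortest path: Ash → Ivy → Elm → Knoll.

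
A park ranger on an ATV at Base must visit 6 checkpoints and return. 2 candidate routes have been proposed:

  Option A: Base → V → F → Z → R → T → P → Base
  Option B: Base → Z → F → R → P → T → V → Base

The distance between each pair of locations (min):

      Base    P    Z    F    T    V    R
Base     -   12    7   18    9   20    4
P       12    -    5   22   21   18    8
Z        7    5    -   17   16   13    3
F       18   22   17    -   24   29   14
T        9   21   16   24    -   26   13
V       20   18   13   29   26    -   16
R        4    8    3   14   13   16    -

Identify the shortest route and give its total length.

113 min — Option B is the shortest.

Option A: 20 + 29 + 17 + 3 + 13 + 21 + 12 = 115
Option B: 7 + 17 + 14 + 8 + 21 + 26 + 20 = 113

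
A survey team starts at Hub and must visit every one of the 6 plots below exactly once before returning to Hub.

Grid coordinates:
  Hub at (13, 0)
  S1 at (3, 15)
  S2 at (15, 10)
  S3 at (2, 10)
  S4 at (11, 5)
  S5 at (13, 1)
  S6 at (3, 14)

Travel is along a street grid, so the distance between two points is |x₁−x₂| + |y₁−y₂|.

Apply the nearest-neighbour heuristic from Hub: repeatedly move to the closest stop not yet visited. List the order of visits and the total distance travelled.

At Hub the remaining stops are S5 1, S4 7, S2 12, S3 21, S6 24, S1 25; go to S5.
At S5 the remaining stops are S4 6, S2 11, S3 20, S6 23, S1 24; go to S4.
At S4 the remaining stops are S2 9, S3 14, S6 17, S1 18; go to S2.
At S2 the remaining stops are S3 13, S6 16, S1 17; go to S3.
At S3 the remaining stops are S6 5, S1 6; go to S6.
At S6 the remaining stops are S1 1; go to S1.
Return S1→Hub: 25.
Total = 1 + 6 + 9 + 13 + 5 + 1 + 25 = 60.

Nearest-neighbour total = 60; route Hub → S5 → S4 → S2 → S3 → S6 → S1 → Hub.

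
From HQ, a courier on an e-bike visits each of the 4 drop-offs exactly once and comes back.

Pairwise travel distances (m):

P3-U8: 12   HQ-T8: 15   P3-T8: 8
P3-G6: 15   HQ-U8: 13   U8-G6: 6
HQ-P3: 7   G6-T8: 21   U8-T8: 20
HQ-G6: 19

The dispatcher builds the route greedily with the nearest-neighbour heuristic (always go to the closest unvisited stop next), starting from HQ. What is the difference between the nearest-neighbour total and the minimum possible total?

Excess over optimum: 5 m.

HQ: P3=7, U8=13, T8=15, G6=19 ⇒ P3
P3: T8=8, U8=12, G6=15 ⇒ T8
T8: U8=20, G6=21 ⇒ U8
U8: G6=6 ⇒ G6
NN route HQ → P3 → T8 → U8 → G6 → HQ costs 60.
Optimal: HQ → P3 → T8 → G6 → U8 → HQ costs 55 (by enumerating all 12 distinct tours).
Excess = 60 − 55 = 5.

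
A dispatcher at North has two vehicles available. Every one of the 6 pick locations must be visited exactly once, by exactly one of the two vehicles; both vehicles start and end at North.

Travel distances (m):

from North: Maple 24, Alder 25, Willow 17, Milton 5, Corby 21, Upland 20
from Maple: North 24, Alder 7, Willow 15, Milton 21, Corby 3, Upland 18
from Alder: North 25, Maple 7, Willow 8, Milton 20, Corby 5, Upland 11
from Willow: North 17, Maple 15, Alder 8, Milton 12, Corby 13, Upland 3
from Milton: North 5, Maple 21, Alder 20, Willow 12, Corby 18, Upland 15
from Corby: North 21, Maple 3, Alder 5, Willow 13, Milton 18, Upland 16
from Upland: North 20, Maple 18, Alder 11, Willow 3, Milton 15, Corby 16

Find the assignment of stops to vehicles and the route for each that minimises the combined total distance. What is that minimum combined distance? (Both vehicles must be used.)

Check every non-empty split of the stops between the two vehicles; for each half take its own optimal tour:
  {Maple} + {Alder, Willow, Milton, Corby, Upland}: 48 + 57 = 105
  {Alder} + {Maple, Willow, Milton, Corby, Upland}: 50 + 62 = 112
  {Maple, Alder} + {Willow, Milton, Corby, Upland}: 56 + 57 = 113
  {Willow} + {Maple, Alder, Milton, Corby, Upland}: 34 + 62 = 96
  {Maple, Willow} + {Alder, Milton, Corby, Upland}: 56 + 57 = 113
  {Alder, Willow} + {Maple, Milton, Corby, Upland}: 50 + 62 = 112
  … (31 splits in total)
  {Milton} + {Maple, Alder, Willow, Corby, Upland}: 10 + 62 = 72  ← best
Best: vehicle 1 North → Milton → North = 10; vehicle 2 North → Willow → Upland → Alder → Maple → Corby → North = 62; combined 72.

Minimum combined distance: 72 m.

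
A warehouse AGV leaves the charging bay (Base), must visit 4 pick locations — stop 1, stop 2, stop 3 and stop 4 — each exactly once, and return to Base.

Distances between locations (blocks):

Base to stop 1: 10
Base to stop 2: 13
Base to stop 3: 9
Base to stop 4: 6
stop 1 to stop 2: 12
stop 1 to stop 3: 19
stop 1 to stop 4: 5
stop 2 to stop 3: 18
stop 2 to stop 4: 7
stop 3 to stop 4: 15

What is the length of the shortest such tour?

49 blocks — the shortest possible round trip.

There are 12 distinct closed tours to check (reversals are equivalent).
Base→stop 1→stop 2→stop 3→stop 4→Base: 10+12+18+15+6 = 61
Base→stop 1→stop 2→stop 4→stop 3→Base: 10+12+7+15+9 = 53
Base→stop 1→stop 3→stop 2→stop 4→Base: 10+19+18+7+6 = 60
Base→stop 1→stop 3→stop 4→stop 2→Base: 10+19+15+7+13 = 64
Base→stop 1→stop 4→stop 2→stop 3→Base: 10+5+7+18+9 = 49
Base→stop 1→stop 4→stop 3→stop 2→Base: 10+5+15+18+13 = 61
Base→stop 2→stop 1→stop 3→stop 4→Base: 13+12+19+15+6 = 65
Base→stop 2→stop 1→stop 4→stop 3→Base: 13+12+5+15+9 = 54
Base→stop 2→stop 3→stop 1→stop 4→Base: 13+18+19+5+6 = 61
Base→stop 2→stop 4→stop 1→stop 3→Base: 13+7+5+19+9 = 53
Base→stop 3→stop 1→stop 2→stop 4→Base: 9+19+12+7+6 = 53
Base→stop 3→stop 2→stop 1→stop 4→Base: 9+18+12+5+6 = 50
The minimum is 49.
One optimal route: Base → stop 1 → stop 4 → stop 2 → stop 3 → Base (or its reverse).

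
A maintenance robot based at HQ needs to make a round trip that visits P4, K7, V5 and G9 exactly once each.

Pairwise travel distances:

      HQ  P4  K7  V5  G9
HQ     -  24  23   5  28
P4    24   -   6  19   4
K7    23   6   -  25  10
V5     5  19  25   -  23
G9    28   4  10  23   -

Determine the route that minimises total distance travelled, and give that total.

61 — the shortest possible round trip.

There are 12 distinct closed tours to check (reversals are equivalent).
HQ-P4-K7-V5-G9-HQ: 24+6+25+23+28 = 106
HQ-P4-K7-G9-V5-HQ: 24+6+10+23+5 = 68
HQ-P4-V5-K7-G9-HQ: 24+19+25+10+28 = 106
HQ-P4-V5-G9-K7-HQ: 24+19+23+10+23 = 99
HQ-P4-G9-K7-V5-HQ: 24+4+10+25+5 = 68
HQ-P4-G9-V5-K7-HQ: 24+4+23+25+23 = 99
HQ-K7-P4-V5-G9-HQ: 23+6+19+23+28 = 99
HQ-K7-P4-G9-V5-HQ: 23+6+4+23+5 = 61
HQ-K7-V5-P4-G9-HQ: 23+25+19+4+28 = 99
HQ-K7-G9-P4-V5-HQ: 23+10+4+19+5 = 61
HQ-V5-P4-K7-G9-HQ: 5+19+6+10+28 = 68
HQ-V5-K7-P4-G9-HQ: 5+25+6+4+28 = 68
The minimum is 61.
One optimal route: HQ → K7 → P4 → G9 → V5 → HQ (or its reverse).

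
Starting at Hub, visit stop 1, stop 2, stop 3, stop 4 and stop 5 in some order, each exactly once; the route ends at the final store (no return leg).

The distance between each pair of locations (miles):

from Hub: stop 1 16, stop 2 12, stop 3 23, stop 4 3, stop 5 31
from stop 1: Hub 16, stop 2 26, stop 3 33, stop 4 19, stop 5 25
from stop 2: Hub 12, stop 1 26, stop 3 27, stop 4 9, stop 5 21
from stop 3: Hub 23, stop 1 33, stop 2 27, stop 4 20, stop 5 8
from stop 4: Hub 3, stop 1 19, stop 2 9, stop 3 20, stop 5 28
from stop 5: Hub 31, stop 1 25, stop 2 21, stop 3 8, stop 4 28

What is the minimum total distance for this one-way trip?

There are 5! = 120 possible orderings.
Hub→stop 1→stop 2→stop 3→stop 4→stop 5: 16+26+27+20+28 = 117
Hub→stop 1→stop 2→stop 3→stop 5→stop 4: 16+26+27+8+28 = 105
Hub→stop 1→stop 2→stop 4→stop 3→stop 5: 16+26+9+20+8 = 79
Hub→stop 1→stop 2→stop 4→stop 5→stop 3: 16+26+9+28+8 = 87
Hub→stop 1→stop 2→stop 5→stop 3→stop 4: 16+26+21+8+20 = 91
Hub→stop 1→stop 2→stop 5→stop 4→stop 3: 16+26+21+28+20 = 111
Hub→stop 1→stop 3→stop 2→stop 4→stop 5: 16+33+27+9+28 = 113
Hub→stop 1→stop 3→stop 2→stop 5→stop 4: 16+33+27+21+28 = 125
Hub→stop 1→stop 3→stop 4→stop 2→stop 5: 16+33+20+9+21 = 99
Hub→stop 1→stop 3→stop 4→stop 5→stop 2: 16+33+20+28+21 = 118
Hub→stop 1→stop 3→stop 5→stop 2→stop 4: 16+33+8+21+9 = 87
Hub→stop 1→stop 3→stop 5→stop 4→stop 2: 16+33+8+28+9 = 94
Hub→stop 1→stop 4→stop 2→stop 3→stop 5: 16+19+9+27+8 = 79
Hub→stop 1→stop 4→stop 2→stop 5→stop 3: 16+19+9+21+8 = 73
… (106 more)
Hub→stop 4→stop 2→stop 1→stop 5→stop 3: 3+9+26+25+8 = 71  ← best
The minimum is 71.
One shortest path: Hub → stop 4 → stop 2 → stop 1 → stop 5 → stop 3.

71 miles — the minimum one-way total.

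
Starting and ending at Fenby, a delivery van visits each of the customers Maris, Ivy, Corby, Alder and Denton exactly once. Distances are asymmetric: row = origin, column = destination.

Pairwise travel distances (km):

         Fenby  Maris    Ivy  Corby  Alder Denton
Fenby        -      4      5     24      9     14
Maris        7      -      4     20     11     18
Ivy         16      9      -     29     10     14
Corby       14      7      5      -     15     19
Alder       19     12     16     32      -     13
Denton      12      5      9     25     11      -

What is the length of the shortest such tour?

Fenby - Maris - Ivy - Corby - Alder - Denton - Fenby: 4+4+29+15+13+12 = 77
Fenby - Maris - Ivy - Corby - Denton - Alder - Fenby: 4+4+29+19+11+19 = 86
Fenby - Maris - Ivy - Alder - Corby - Denton - Fenby: 4+4+10+32+19+12 = 81
Fenby - Maris - Ivy - Alder - Denton - Corby - Fenby: 4+4+10+13+25+14 = 70
Fenby - Maris - Ivy - Denton - Corby - Alder - Fenby: 4+4+14+25+15+19 = 81
Fenby - Maris - Ivy - Denton - Alder - Corby - Fenby: 4+4+14+11+32+14 = 79
Fenby - Maris - Corby - Ivy - Alder - Denton - Fenby: 4+20+5+10+13+12 = 64
Fenby - Maris - Corby - Ivy - Denton - Alder - Fenby: 4+20+5+14+11+19 = 73
Fenby - Maris - Corby - Alder - Ivy - Denton - Fenby: 4+20+15+16+14+12 = 81
Fenby - Maris - Corby - Alder - Denton - Ivy - Fenby: 4+20+15+13+9+16 = 77
Fenby - Maris - Corby - Denton - Ivy - Alder - Fenby: 4+20+19+9+10+19 = 81
Fenby - Maris - Corby - Denton - Alder - Ivy - Fenby: 4+20+19+11+16+16 = 86
Fenby - Maris - Alder - Ivy - Corby - Denton - Fenby: 4+11+16+29+19+12 = 91
Fenby - Maris - Alder - Ivy - Denton - Corby - Fenby: 4+11+16+14+25+14 = 84
… (106 more)
The minimum is 64.
One optimal route: Fenby → Maris → Corby → Ivy → Alder → Denton → Fenby.

Shortest round trip = 64 km.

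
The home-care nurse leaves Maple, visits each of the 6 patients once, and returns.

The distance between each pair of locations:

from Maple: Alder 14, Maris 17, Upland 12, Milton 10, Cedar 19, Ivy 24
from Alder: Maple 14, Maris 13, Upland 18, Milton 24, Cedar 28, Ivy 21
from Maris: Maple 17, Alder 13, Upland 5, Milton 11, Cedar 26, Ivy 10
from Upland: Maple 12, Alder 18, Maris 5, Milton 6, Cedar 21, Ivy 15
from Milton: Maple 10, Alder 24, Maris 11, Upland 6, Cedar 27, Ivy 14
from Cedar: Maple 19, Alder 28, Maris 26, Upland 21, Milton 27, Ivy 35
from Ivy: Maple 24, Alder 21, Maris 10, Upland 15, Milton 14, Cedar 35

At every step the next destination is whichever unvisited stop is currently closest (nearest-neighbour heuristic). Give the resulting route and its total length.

From Maple: distances to unvisited — Milton=10, Upland=12, Alder=14, Maris=17, Cedar=19, Ivy=24. Nearest is Milton (10).
From Milton: distances to unvisited — Upland=6, Maris=11, Ivy=14, Alder=24, Cedar=27. Nearest is Upland (6).
From Upland: distances to unvisited — Maris=5, Ivy=15, Alder=18, Cedar=21. Nearest is Maris (5).
From Maris: distances to unvisited — Ivy=10, Alder=13, Cedar=26. Nearest is Ivy (10).
From Ivy: distances to unvisited — Alder=21, Cedar=35. Nearest is Alder (21).
From Alder: distances to unvisited — Cedar=28. Nearest is Cedar (28).
Return Cedar→Maple: 19.
Total = 10 + 6 + 5 + 10 + 21 + 28 + 19 = 99.

99 along Maple → Milton → Upland → Maris → Ivy → Alder → Cedar → Maple.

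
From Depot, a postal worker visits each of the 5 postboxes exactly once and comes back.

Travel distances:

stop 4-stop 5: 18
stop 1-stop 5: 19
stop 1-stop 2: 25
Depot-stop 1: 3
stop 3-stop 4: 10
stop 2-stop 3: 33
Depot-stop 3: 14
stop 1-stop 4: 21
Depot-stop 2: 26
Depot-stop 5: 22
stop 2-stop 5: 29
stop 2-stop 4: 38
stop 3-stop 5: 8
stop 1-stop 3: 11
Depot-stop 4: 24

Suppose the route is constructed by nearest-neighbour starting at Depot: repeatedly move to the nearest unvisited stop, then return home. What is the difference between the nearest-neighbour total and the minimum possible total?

Excess over optimum: 7.

From Depot: stop 1=3, stop 3=14, stop 5=22, stop 4=24, stop 2=26 → choose stop 1 (3).
From stop 1: stop 3=11, stop 5=19, stop 4=21, stop 2=25 → choose stop 3 (11).
From stop 3: stop 5=8, stop 4=10, stop 2=33 → choose stop 5 (8).
From stop 5: stop 4=18, stop 2=29 → choose stop 4 (18).
From stop 4: stop 2=38 → choose stop 2 (38).
NN route Depot → stop 1 → stop 3 → stop 5 → stop 4 → stop 2 → Depot costs 104.
Optimal: Depot → stop 1 → stop 3 → stop 4 → stop 5 → stop 2 → Depot costs 97 (by enumerating all 60 distinct tours).
Excess = 104 − 97 = 7.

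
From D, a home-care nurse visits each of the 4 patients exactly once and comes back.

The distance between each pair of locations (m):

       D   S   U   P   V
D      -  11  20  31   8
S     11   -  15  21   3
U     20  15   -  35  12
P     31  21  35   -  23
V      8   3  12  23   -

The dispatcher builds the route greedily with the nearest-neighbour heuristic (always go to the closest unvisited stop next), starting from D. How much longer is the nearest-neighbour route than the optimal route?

From D: V=8, S=11, U=20, P=31 → choose V (8).
From V: S=3, U=12, P=23 → choose S (3).
From S: U=15, P=21 → choose U (15).
From U: P=35 → choose P (35).
NN route D → V → S → U → P → D costs 92.
Optimal: D → S → P → U → V → D costs 87 (by enumerating all 12 distinct tours).
Excess = 92 − 87 = 5.

5 m longer than the optimal tour.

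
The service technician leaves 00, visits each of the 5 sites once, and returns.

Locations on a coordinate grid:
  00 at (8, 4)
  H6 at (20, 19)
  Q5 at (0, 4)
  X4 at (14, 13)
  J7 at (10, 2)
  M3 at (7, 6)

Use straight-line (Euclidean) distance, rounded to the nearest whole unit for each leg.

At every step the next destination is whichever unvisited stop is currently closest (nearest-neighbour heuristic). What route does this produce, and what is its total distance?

From 00: distances to unvisited — M3=2, J7=3, Q5=8, X4=11, H6=19. Nearest is M3 (2).
From M3: distances to unvisited — J7=5, Q5=7, X4=10, H6=18. Nearest is J7 (5).
From J7: distances to unvisited — Q5=10, X4=12, H6=20. Nearest is Q5 (10).
From Q5: distances to unvisited — X4=17, H6=25. Nearest is X4 (17).
From X4: distances to unvisited — H6=8. Nearest is H6 (8).
Return H6→00: 19.
Total = 2 + 5 + 10 + 17 + 8 + 19 = 61.

61 along 00 → M3 → J7 → Q5 → X4 → H6 → 00.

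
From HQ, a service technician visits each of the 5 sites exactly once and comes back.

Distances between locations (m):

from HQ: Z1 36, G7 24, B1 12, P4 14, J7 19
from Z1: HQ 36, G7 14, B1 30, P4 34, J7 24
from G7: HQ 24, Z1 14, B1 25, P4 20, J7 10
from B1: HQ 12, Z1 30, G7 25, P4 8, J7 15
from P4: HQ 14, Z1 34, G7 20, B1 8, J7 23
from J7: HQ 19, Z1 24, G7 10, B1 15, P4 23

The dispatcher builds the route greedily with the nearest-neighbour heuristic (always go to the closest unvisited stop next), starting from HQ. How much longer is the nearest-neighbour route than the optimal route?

15 m longer than the optimal tour.

From HQ: B1=12, P4=14, J7=19, G7=24, Z1=36 → choose B1 (12).
From B1: P4=8, J7=15, G7=25, Z1=30 → choose P4 (8).
From P4: G7=20, J7=23, Z1=34 → choose G7 (20).
From G7: J7=10, Z1=14 → choose J7 (10).
From J7: Z1=24 → choose Z1 (24).
NN route HQ → B1 → P4 → G7 → J7 → Z1 → HQ costs 110.
Optimal: HQ → P4 → B1 → Z1 → G7 → J7 → HQ costs 95 (by enumerating all 60 distinct tours).
Excess = 110 − 95 = 15.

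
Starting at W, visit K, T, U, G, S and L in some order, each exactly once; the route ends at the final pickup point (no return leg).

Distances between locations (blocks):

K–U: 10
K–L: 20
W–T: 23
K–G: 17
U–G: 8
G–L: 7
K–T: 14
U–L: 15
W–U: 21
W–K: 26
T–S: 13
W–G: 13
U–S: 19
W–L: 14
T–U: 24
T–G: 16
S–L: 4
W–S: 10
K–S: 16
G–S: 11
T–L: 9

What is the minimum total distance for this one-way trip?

There are 6! = 720 possible orderings.
W → K → T → U → G → S → L: 26+14+24+8+11+4 = 87
W → K → T → U → G → L → S: 26+14+24+8+7+4 = 83
W → K → T → U → S → G → L: 26+14+24+19+11+7 = 101
W → K → T → U → S → L → G: 26+14+24+19+4+7 = 94
W → K → T → U → L → G → S: 26+14+24+15+7+11 = 97
W → K → T → U → L → S → G: 26+14+24+15+4+11 = 94
W → K → T → G → U → S → L: 26+14+16+8+19+4 = 87
W → K → T → G → U → L → S: 26+14+16+8+15+4 = 83
… (712 more)
W → S → L → G → U → K → T: 10+4+7+8+10+14 = 53  ← best
The minimum is 53.
One shortest path: W → S → L → G → U → K → T.

Shortest open route: 53 blocks.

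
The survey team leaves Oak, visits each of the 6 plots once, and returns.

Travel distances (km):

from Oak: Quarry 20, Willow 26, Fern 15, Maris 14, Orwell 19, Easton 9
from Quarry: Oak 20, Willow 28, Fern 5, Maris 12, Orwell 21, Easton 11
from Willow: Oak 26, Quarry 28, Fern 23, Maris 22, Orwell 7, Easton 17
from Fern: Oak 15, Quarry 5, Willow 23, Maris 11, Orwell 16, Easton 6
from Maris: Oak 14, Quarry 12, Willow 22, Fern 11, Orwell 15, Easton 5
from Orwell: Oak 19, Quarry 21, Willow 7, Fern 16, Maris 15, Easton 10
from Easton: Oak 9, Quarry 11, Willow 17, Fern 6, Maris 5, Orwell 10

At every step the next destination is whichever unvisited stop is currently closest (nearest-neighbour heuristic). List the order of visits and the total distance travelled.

Oak → [Easton:9 / Maris:14 / Fern:15 / Orwell:19 / Quarry:20 / Willow:26] → Easton (9)
Easton → [Maris:5 / Fern:6 / Orwell:10 / Quarry:11 / Willow:17] → Maris (5)
Maris → [Fern:11 / Quarry:12 / Orwell:15 / Willow:22] → Fern (11)
Fern → [Quarry:5 / Orwell:16 / Willow:23] → Quarry (5)
Quarry → [Orwell:21 / Willow:28] → Orwell (21)
Orwell → [Willow:7] → Willow (7)
Return Willow→Oak: 26.
Total = 9 + 5 + 11 + 5 + 21 + 7 + 26 = 84.

84 km along Oak → Easton → Maris → Fern → Quarry → Orwell → Willow → Oak.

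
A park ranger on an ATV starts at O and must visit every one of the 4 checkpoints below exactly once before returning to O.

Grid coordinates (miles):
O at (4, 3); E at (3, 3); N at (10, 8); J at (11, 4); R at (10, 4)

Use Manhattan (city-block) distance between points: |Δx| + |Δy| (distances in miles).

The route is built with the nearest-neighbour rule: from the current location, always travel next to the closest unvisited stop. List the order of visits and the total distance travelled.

From O: distances to unvisited — E=1, R=7, J=8, N=11. Nearest is E (1).
From E: distances to unvisited — R=8, J=9, N=12. Nearest is R (8).
From R: distances to unvisited — J=1, N=4. Nearest is J (1).
From J: distances to unvisited — N=5. Nearest is N (5).
Return N→O: 11.
Total = 1 + 8 + 1 + 5 + 11 = 26.

Nearest-neighbour total = 26 miles; route O → E → R → J → N → O.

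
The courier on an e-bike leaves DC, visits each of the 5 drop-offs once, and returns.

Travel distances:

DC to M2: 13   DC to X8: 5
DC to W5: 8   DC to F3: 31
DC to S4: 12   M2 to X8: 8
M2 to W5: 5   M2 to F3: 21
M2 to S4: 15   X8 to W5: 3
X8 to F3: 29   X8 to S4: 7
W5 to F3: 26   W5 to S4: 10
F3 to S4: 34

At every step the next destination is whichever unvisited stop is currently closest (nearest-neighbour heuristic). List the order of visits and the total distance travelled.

93 along DC → X8 → W5 → M2 → S4 → F3 → DC.

From DC: distances to unvisited — X8=5, W5=8, S4=12, M2=13, F3=31. Nearest is X8 (5).
From X8: distances to unvisited — W5=3, S4=7, M2=8, F3=29. Nearest is W5 (3).
From W5: distances to unvisited — M2=5, S4=10, F3=26. Nearest is M2 (5).
From M2: distances to unvisited — S4=15, F3=21. Nearest is S4 (15).
From S4: distances to unvisited — F3=34. Nearest is F3 (34).
Return F3→DC: 31.
Total = 5 + 3 + 5 + 15 + 34 + 31 = 93.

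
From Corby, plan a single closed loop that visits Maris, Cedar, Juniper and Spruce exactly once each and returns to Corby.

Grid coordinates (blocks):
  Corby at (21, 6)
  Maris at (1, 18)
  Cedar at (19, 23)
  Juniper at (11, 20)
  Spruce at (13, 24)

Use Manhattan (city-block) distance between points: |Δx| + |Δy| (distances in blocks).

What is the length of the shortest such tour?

Shortest round trip = 76 blocks.

With 4 stops there are 4!/2 = 12 distinct round trips (a route and its reverse cost the same).
Corby - Maris - Cedar - Juniper - Spruce - Corby: 32+23+11+6+26 = 98
Corby - Maris - Cedar - Spruce - Juniper - Corby: 32+23+7+6+24 = 92
Corby - Maris - Juniper - Cedar - Spruce - Corby: 32+12+11+7+26 = 88
Corby - Maris - Juniper - Spruce - Cedar - Corby: 32+12+6+7+19 = 76
Corby - Maris - Spruce - Cedar - Juniper - Corby: 32+18+7+11+24 = 92
Corby - Maris - Spruce - Juniper - Cedar - Corby: 32+18+6+11+19 = 86
Corby - Cedar - Maris - Juniper - Spruce - Corby: 19+23+12+6+26 = 86
Corby - Cedar - Maris - Spruce - Juniper - Corby: 19+23+18+6+24 = 90
Corby - Cedar - Juniper - Maris - Spruce - Corby: 19+11+12+18+26 = 86
Corby - Cedar - Spruce - Maris - Juniper - Corby: 19+7+18+12+24 = 80
Corby - Juniper - Maris - Cedar - Spruce - Corby: 24+12+23+7+26 = 92
Corby - Juniper - Cedar - Maris - Spruce - Corby: 24+11+23+18+26 = 102
The minimum is 76.
One optimal route: Corby → Maris → Juniper → Spruce → Cedar → Corby (or its reverse).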